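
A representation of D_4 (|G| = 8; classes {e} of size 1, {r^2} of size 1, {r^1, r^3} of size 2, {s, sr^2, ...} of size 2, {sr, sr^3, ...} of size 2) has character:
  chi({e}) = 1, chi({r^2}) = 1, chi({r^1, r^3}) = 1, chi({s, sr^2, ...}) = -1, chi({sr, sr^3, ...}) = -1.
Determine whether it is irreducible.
Irreducible: <chi, chi> = 1.

Proof sketch: <chi, chi> = (1/|G|) sum_C |C| * |chi(C)|^2 = (1/8)[1*|1|^2 + 1*|1|^2 + 2*|1|^2 + 2*|-1|^2 + 2*|-1|^2]
  = (1/8)[(1) + (1) + (2) + (2) + (2)] = 8/8 = 1.
A character is irreducible iff <chi, chi> = 1, so this representation is irreducible.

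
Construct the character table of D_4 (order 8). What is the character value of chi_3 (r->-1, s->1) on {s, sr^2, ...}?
Conjugacy classes: {e} of size 1, {r^2} of size 1, {r^1, r^3} of size 2, {s, sr^2, ...} of size 2, {sr, sr^3, ...} of size 2.
Character table:
  irrep \ class              {e} (size 1)  {r^2} (size 1)  {r^1, r^3} (size 2)  {s, sr^2, ...} (size 2)  {sr, sr^3, ...} (size 2)
  chi_1 (triv)               1             1               1                    1                        1                       
  chi_2 (sign: r->1, s->-1)  1             1               1                    -1                       -1                      
  chi_3 (r->-1, s->1)        1             1               -1                   1                        -1                      
  chi_4 (r->-1, s->-1)       1             1               -1                   -1                       1                       
  chi_5 (2d, j=1)            2             -2              0                    0                        0                       

Spot check: chi_3 (r->-1, s->1) on {s, sr^2, ...} = 1.

Proof sketch: D_4 has order 2*4 = 8 with 5 conjugacy classes, hence 5 irreducibles. Sum of squared dims 1 + 1 + 1 + 1 + 4 = 8 = |G|. Linear characters come from the abelianisation; the 2-dimensional irreps have character r^k -> 2*cos(2*pi*j*k/4), reflections -> 0.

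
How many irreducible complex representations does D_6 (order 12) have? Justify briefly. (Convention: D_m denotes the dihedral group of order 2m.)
6

Details: The number of irreducible complex representations of a finite group equals its number of conjugacy classes. D_6 has 6 conjugacy classes (n/2 + 3 for n even), so D_6 (order 12) has exactly 6 irreducible complex representations.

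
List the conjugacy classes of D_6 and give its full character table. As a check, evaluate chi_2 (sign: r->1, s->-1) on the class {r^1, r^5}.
Conjugacy classes: {e} of size 1, {r^3} of size 1, {r^1, r^5} of size 2, {r^2, r^4} of size 2, {s, sr^2, ...} of size 3, {sr, sr^3, ...} of size 3.
Character table:
  irrep \ class              {e} (size 1)  {r^3} (size 1)  {r^1, r^5} (size 2)  {r^2, r^4} (size 2)  {s, sr^2, ...} (size 3)  {sr, sr^3, ...} (size 3)
  chi_1 (triv)               1             1               1                    1                    1                        1                       
  chi_2 (sign: r->1, s->-1)  1             1               1                    1                    -1                       -1                      
  chi_3 (r->-1, s->1)        1             -1              -1                   1                    1                        -1                      
  chi_4 (r->-1, s->-1)       1             -1              -1                   1                    -1                       1                       
  chi_5 (2d, j=1)            2             -2              1                    -1                   0                        0                       
  chi_6 (2d, j=2)            2             2               -1                   -1                   0                        0                       

Spot check: chi_2 (sign: r->1, s->-1) on {r^1, r^5} = 1.

Derivation: D_6 has order 2*6 = 12 with 6 conjugacy classes, hence 6 irreducibles. Sum of squared dims 1 + 1 + 1 + 1 + 4 + 4 = 12 = |G|. Linear characters come from the abelianisation; the 2-dimensional irreps have character r^k -> 2*cos(2*pi*j*k/6), reflections -> 0.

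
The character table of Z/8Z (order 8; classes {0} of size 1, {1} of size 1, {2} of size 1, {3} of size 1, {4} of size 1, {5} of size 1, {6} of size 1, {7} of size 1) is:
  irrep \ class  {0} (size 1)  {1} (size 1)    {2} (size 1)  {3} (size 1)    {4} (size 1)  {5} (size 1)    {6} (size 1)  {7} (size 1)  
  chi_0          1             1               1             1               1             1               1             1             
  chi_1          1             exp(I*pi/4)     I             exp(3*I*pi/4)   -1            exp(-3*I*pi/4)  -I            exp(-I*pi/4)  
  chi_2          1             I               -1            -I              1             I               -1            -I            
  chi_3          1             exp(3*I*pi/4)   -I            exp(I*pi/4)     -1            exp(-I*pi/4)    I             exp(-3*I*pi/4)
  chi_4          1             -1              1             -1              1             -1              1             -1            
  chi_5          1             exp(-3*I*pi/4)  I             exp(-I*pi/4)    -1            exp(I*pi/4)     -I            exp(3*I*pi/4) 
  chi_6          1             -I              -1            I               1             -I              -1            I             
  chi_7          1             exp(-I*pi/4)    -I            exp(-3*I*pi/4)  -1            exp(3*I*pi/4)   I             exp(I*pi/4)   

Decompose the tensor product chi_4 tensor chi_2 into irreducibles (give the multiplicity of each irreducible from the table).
chi_4 tensor chi_2 = chi_6 (all other irreducibles have multiplicity 0).

Details: The character of a tensor product is the pointwise product (chi_4 * chi_2)(C) = chi_4(C) * chi_2(C):
  {0}: (1)*(1), {1}: (-1)*(I), {2}: (1)*(-1), {3}: (-1)*(-I), {4}: (1)*(1), {5}: (-1)*(I), {6}: (1)*(-1), {7}: (-1)*(-I)
so (chi_4 * chi_2) takes values
  {0} -> 1, {1} -> -I, {2} -> -1, {3} -> I, {4} -> 1, {5} -> -I, {6} -> -1, {7} -> I.
Now take the inner product of this character with each irreducible chi from the table, <chi_4*chi_2, chi> = (1/8) sum_C |C| (chi_4*chi_2)(C) conj(chi(C)):
  <chi_4*chi_2, chi_0> = (1/8)[1*(1)*conj(1) + 1*(-I)*conj(1) + 1*(-1)*conj(1) + 1*(I)*conj(1) + 1*(1)*conj(1) + 1*(-I)*conj(1) + 1*(-1)*conj(1) + 1*(I)*conj(1)]
      = (1/8)[(1) + (-I) + (-1) + (I) + (1) + (-I) + (-1) + (I)] = 0/8 = 0
  <chi_4*chi_2, chi_1> = (1/8)[1*(1)*conj(1) + 1*(-I)*conj(exp(I*pi/4)) + 1*(-1)*conj(I) + 1*(I)*conj(exp(3*I*pi/4)) + 1*(1)*conj(-1) + 1*(-I)*conj(exp(-3*I*pi/4)) + 1*(-1)*conj(-I) + 1*(I)*conj(exp(-I*pi/4))]
      = (1/8)[(1) + (-exp(I*pi/4)) + (I) + (exp(-I*pi/4)) + (-1) + (-exp(-3*I*pi/4)) + (-I) + (exp(3*I*pi/4))] = 0/8 = 0
  <chi_4*chi_2, chi_2> = (1/8)[1*(1)*conj(1) + 1*(-I)*conj(I) + 1*(-1)*conj(-1) + 1*(I)*conj(-I) + 1*(1)*conj(1) + 1*(-I)*conj(I) + 1*(-1)*conj(-1) + 1*(I)*conj(-I)]
      = (1/8)[(1) + (-1) + (1) + (-1) + (1) + (-1) + (1) + (-1)] = 0/8 = 0
  <chi_4*chi_2, chi_3> = (1/8)[1*(1)*conj(1) + 1*(-I)*conj(exp(3*I*pi/4)) + 1*(-1)*conj(-I) + 1*(I)*conj(exp(I*pi/4)) + 1*(1)*conj(-1) + 1*(-I)*conj(exp(-I*pi/4)) + 1*(-1)*conj(I) + 1*(I)*conj(exp(-3*I*pi/4))]
      = (1/8)[(1) + (-exp(-I*pi/4)) + (-I) + (exp(I*pi/4)) + (-1) + (-exp(3*I*pi/4)) + (I) + (exp(-3*I*pi/4))] = 0/8 = 0
  <chi_4*chi_2, chi_4> = (1/8)[1*(1)*conj(1) + 1*(-I)*conj(-1) + 1*(-1)*conj(1) + 1*(I)*conj(-1) + 1*(1)*conj(1) + 1*(-I)*conj(-1) + 1*(-1)*conj(1) + 1*(I)*conj(-1)]
      = (1/8)[(1) + (I) + (-1) + (-I) + (1) + (I) + (-1) + (-I)] = 0/8 = 0
  <chi_4*chi_2, chi_5> = (1/8)[1*(1)*conj(1) + 1*(-I)*conj(exp(-3*I*pi/4)) + 1*(-1)*conj(I) + 1*(I)*conj(exp(-I*pi/4)) + 1*(1)*conj(-1) + 1*(-I)*conj(exp(I*pi/4)) + 1*(-1)*conj(-I) + 1*(I)*conj(exp(3*I*pi/4))]
      = (1/8)[(1) + (-exp(-3*I*pi/4)) + (I) + (exp(3*I*pi/4)) + (-1) + (-exp(I*pi/4)) + (-I) + (exp(-I*pi/4))] = 0/8 = 0
  <chi_4*chi_2, chi_6> = (1/8)[1*(1)*conj(1) + 1*(-I)*conj(-I) + 1*(-1)*conj(-1) + 1*(I)*conj(I) + 1*(1)*conj(1) + 1*(-I)*conj(-I) + 1*(-1)*conj(-1) + 1*(I)*conj(I)]
      = (1/8)[(1) + (1) + (1) + (1) + (1) + (1) + (1) + (1)] = 8/8 = 1
  <chi_4*chi_2, chi_7> = (1/8)[1*(1)*conj(1) + 1*(-I)*conj(exp(-I*pi/4)) + 1*(-1)*conj(-I) + 1*(I)*conj(exp(-3*I*pi/4)) + 1*(1)*conj(-1) + 1*(-I)*conj(exp(3*I*pi/4)) + 1*(-1)*conj(I) + 1*(I)*conj(exp(I*pi/4))]
      = (1/8)[(1) + (-exp(3*I*pi/4)) + (-I) + (exp(-3*I*pi/4)) + (-1) + (-exp(-I*pi/4)) + (I) + (exp(I*pi/4))] = 0/8 = 0
(Exp terms are combined using exp(i*s)*conj(exp(i*t)) = exp(i*(s-t)), and sums of them are collapsed using the identity that for every m > 1 the m distinct m-th roots of unity sum to 0, e.g. 1 + exp(2*I*pi/3) + exp(-2*I*pi/3) = 0.)
Hence the multiplicities are chi_6: 1. Dimension check: dim(chi_4)*dim(chi_2) = 1*1 = 1 and sum (mult * dim) = 1*1 = 1.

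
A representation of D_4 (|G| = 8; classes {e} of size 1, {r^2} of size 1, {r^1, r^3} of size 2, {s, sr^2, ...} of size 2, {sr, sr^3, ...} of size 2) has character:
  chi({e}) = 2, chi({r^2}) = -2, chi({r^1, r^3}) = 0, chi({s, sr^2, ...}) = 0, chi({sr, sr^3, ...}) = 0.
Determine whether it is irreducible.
Irreducible: <chi, chi> = 1.

Why: <chi, chi> = (1/|G|) sum_C |C| * |chi(C)|^2 = (1/8)[1*|2|^2 + 1*|-2|^2 + 2*|0|^2 + 2*|0|^2 + 2*|0|^2]
  = (1/8)[(4) + (4) + (0) + (0) + (0)] = 8/8 = 1.
A character is irreducible iff <chi, chi> = 1, so this representation is irreducible.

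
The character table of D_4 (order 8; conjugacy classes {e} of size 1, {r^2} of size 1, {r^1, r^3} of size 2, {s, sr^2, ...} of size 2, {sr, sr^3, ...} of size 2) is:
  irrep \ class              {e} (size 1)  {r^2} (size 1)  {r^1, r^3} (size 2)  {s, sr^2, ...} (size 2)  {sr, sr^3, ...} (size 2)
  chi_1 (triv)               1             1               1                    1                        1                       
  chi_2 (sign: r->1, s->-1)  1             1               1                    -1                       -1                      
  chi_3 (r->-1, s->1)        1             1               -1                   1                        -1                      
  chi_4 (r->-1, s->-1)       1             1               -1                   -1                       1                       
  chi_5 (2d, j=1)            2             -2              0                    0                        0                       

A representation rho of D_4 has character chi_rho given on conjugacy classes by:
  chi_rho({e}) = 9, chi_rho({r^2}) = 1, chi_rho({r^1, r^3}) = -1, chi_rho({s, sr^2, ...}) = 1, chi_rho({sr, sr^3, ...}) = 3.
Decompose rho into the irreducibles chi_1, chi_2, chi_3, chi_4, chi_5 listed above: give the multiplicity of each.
Multiplicities: chi_1: 2, chi_2: 0, chi_3: 1, chi_4: 2, chi_5: 2.

Argument: Use <chi_rho, chi> = (1/|G|) sum_C |C| * chi_rho(C) * conj(chi(C)) with |G| = 8 for each irreducible chi in the table:
  <chi_rho, chi_1> = (1/8)[1*(9)*conj(1) + 1*(1)*conj(1) + 2*(-1)*conj(1) + 2*(1)*conj(1) + 2*(3)*conj(1)]
      = (1/8)[(9) + (1) + (-2) + (2) + (6)] = 16/8 = 2
  <chi_rho, chi_2> = (1/8)[1*(9)*conj(1) + 1*(1)*conj(1) + 2*(-1)*conj(1) + 2*(1)*conj(-1) + 2*(3)*conj(-1)]
      = (1/8)[(9) + (1) + (-2) + (-2) + (-6)] = 0/8 = 0
  <chi_rho, chi_3> = (1/8)[1*(9)*conj(1) + 1*(1)*conj(1) + 2*(-1)*conj(-1) + 2*(1)*conj(1) + 2*(3)*conj(-1)]
      = (1/8)[(9) + (1) + (2) + (2) + (-6)] = 8/8 = 1
  <chi_rho, chi_4> = (1/8)[1*(9)*conj(1) + 1*(1)*conj(1) + 2*(-1)*conj(-1) + 2*(1)*conj(-1) + 2*(3)*conj(1)]
      = (1/8)[(9) + (1) + (2) + (-2) + (6)] = 16/8 = 2
  <chi_rho, chi_5> = (1/8)[1*(9)*conj(2) + 1*(1)*conj(-2) + 2*(-1)*conj(0) + 2*(1)*conj(0) + 2*(3)*conj(0)]
      = (1/8)[(18) + (-2) + (0) + (0) + (0)] = 16/8 = 2
Dimension check: dim(rho) = sum (mult * dim) = 2*1 + 0*1 + 1*1 + 2*1 + 2*2 = 9 = chi_rho(e) = 9.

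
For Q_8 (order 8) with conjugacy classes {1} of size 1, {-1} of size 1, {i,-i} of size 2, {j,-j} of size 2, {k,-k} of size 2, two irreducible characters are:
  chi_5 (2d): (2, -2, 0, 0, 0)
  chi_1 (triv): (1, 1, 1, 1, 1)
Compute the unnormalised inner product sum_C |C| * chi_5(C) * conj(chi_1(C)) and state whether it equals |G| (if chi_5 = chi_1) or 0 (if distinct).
Sum = 0; so <chi_5, chi_1> = 0 (distinct irreducibles are orthogonal).

Working: Compute term by term over conjugacy classes (|C| * chi_5(C) * conj(chi_1(C))):
  1*(2)*conj(1) + 1*(-2)*conj(1) + 2*(0)*conj(1) + 2*(0)*conj(1) + 2*(0)*conj(1)
  = (2) + (-2) + (0) + (0) + (0)
  = 0.
Dividing by |G| = 8 gives 0/8 = 0, matching the row-orthogonality relation <chi_5, chi_1> = [chi_5 = chi_1].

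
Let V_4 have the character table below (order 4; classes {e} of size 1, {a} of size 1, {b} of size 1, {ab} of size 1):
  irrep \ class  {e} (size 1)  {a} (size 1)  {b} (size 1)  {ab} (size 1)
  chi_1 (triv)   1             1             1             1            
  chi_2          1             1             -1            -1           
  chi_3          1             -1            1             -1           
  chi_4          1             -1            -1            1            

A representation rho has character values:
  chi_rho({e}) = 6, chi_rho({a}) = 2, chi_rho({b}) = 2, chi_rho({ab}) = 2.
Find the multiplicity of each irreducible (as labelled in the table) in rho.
Multiplicities: chi_1: 3, chi_2: 1, chi_3: 1, chi_4: 1.

Use <chi_rho, chi> = (1/|G|) sum_C |C| * chi_rho(C) * conj(chi(C)) with |G| = 4 for each irreducible chi in the table:
  <chi_rho, chi_1> = (1/4)[1*(6)*conj(1) + 1*(2)*conj(1) + 1*(2)*conj(1) + 1*(2)*conj(1)]
      = (1/4)[(6) + (2) + (2) + (2)] = 12/4 = 3
  <chi_rho, chi_2> = (1/4)[1*(6)*conj(1) + 1*(2)*conj(1) + 1*(2)*conj(-1) + 1*(2)*conj(-1)]
      = (1/4)[(6) + (2) + (-2) + (-2)] = 4/4 = 1
  <chi_rho, chi_3> = (1/4)[1*(6)*conj(1) + 1*(2)*conj(-1) + 1*(2)*conj(1) + 1*(2)*conj(-1)]
      = (1/4)[(6) + (-2) + (2) + (-2)] = 4/4 = 1
  <chi_rho, chi_4> = (1/4)[1*(6)*conj(1) + 1*(2)*conj(-1) + 1*(2)*conj(-1) + 1*(2)*conj(1)]
      = (1/4)[(6) + (-2) + (-2) + (2)] = 4/4 = 1
Dimension check: dim(rho) = sum (mult * dim) = 3*1 + 1*1 + 1*1 + 1*1 = 6 = chi_rho(e) = 6.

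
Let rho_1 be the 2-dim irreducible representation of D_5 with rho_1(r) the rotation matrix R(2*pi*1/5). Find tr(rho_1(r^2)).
chi_{rho_1}(r^2) = 2*cos(2*pi*1*2/5) = -sqrt(5)/2 - 1/2

Working: rho_1(r^2) is rotation by angle 2*pi*1*2/5, whose trace is 2*cos(2*pi*1*2/5) = -sqrt(5)/2 - 1/2.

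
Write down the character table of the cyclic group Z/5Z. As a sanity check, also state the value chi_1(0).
Character table of Z/5Z (irreps indexed chi_0,...,chi_4 with chi_k(m) = zeta_5^(k*m), zeta_5 = exp(2*pi*i/5)):
  irrep \ class  {0} (size 1)  {1} (size 1)    {2} (size 1)    {3} (size 1)    {4} (size 1)  
  chi_0          1             1               1               1               1             
  chi_1          1             exp(2*I*pi/5)   exp(4*I*pi/5)   exp(-4*I*pi/5)  exp(-2*I*pi/5)
  chi_2          1             exp(4*I*pi/5)   exp(-2*I*pi/5)  exp(2*I*pi/5)   exp(-4*I*pi/5)
  chi_3          1             exp(-4*I*pi/5)  exp(2*I*pi/5)   exp(-2*I*pi/5)  exp(4*I*pi/5) 
  chi_4          1             exp(-2*I*pi/5)  exp(-4*I*pi/5)  exp(4*I*pi/5)   exp(2*I*pi/5) 

Spot check: chi_1(0) = zeta_5^(1*0) = zeta_5^0 = 1.

Explanation: Z/5Z is abelian, so all 5 irreducible complex representations are 1-dimensional. They are given by chi_k(m) = zeta_5^(k*m) for k = 0,...,4. Row orthogonality: sum_m chi_k(m) conj(chi_l(m)) = 5 * [k = l].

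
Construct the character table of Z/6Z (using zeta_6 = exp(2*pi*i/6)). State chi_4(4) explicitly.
Character table of Z/6Z (irreps indexed chi_0,...,chi_5 with chi_k(m) = zeta_6^(k*m), zeta_6 = exp(2*pi*i/6)):
  irrep \ class  {0} (size 1)  {1} (size 1)    {2} (size 1)    {3} (size 1)  {4} (size 1)    {5} (size 1)  
  chi_0          1             1               1               1             1               1             
  chi_1          1             exp(I*pi/3)     exp(2*I*pi/3)   -1            exp(-2*I*pi/3)  exp(-I*pi/3)  
  chi_2          1             exp(2*I*pi/3)   exp(-2*I*pi/3)  1             exp(2*I*pi/3)   exp(-2*I*pi/3)
  chi_3          1             -1              1               -1            1               -1            
  chi_4          1             exp(-2*I*pi/3)  exp(2*I*pi/3)   1             exp(-2*I*pi/3)  exp(2*I*pi/3) 
  chi_5          1             exp(-I*pi/3)    exp(-2*I*pi/3)  -1            exp(2*I*pi/3)   exp(I*pi/3)   

Spot check: chi_4(4) = zeta_6^(4*4) = zeta_6^16 = exp(-2*I*pi/3).

Working: Z/6Z is abelian, so all 6 irreducible complex representations are 1-dimensional. They are given by chi_k(m) = zeta_6^(k*m) for k = 0,...,5. Row orthogonality: sum_m chi_k(m) conj(chi_l(m)) = 6 * [k = l].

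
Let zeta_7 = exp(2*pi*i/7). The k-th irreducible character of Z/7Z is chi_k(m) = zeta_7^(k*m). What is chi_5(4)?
chi_5(4) = zeta_7^20 = exp(-2*I*pi/7)

Proof sketch: chi_5(4) = zeta_7^(5*4) = zeta_7^20. Since zeta_7^7 = 1, this equals zeta_7^6 = exp(2*pi*i*6/7) = exp(-2*I*pi/7).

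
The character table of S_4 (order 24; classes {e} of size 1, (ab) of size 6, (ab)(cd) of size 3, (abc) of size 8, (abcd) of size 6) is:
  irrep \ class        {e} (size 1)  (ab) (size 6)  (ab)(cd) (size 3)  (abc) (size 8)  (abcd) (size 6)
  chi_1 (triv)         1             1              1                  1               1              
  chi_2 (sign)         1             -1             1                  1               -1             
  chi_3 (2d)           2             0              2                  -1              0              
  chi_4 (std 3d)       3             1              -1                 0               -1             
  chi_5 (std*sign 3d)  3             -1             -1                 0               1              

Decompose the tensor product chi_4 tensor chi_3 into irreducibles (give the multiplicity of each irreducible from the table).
chi_4 tensor chi_3 = chi_4 + chi_5 (all other irreducibles have multiplicity 0).

Argument: The character of a tensor product is the pointwise product (chi_4 * chi_3)(C) = chi_4(C) * chi_3(C):
  {e}: (3)*(2), (ab): (1)*(0), (ab)(cd): (-1)*(2), (abc): (0)*(-1), (abcd): (-1)*(0)
so (chi_4 * chi_3) takes values
  {e} -> 6, (ab) -> 0, (ab)(cd) -> -2, (abc) -> 0, (abcd) -> 0.
Now take the inner product of this character with each irreducible chi from the table, <chi_4*chi_3, chi> = (1/24) sum_C |C| (chi_4*chi_3)(C) conj(chi(C)):
  <chi_4*chi_3, chi_1> = (1/24)[1*(6)*conj(1) + 6*(0)*conj(1) + 3*(-2)*conj(1) + 8*(0)*conj(1) + 6*(0)*conj(1)]
      = (1/24)[(6) + (0) + (-6) + (0) + (0)] = 0/24 = 0
  <chi_4*chi_3, chi_2> = (1/24)[1*(6)*conj(1) + 6*(0)*conj(-1) + 3*(-2)*conj(1) + 8*(0)*conj(1) + 6*(0)*conj(-1)]
      = (1/24)[(6) + (0) + (-6) + (0) + (0)] = 0/24 = 0
  <chi_4*chi_3, chi_3> = (1/24)[1*(6)*conj(2) + 6*(0)*conj(0) + 3*(-2)*conj(2) + 8*(0)*conj(-1) + 6*(0)*conj(0)]
      = (1/24)[(12) + (0) + (-12) + (0) + (0)] = 0/24 = 0
  <chi_4*chi_3, chi_4> = (1/24)[1*(6)*conj(3) + 6*(0)*conj(1) + 3*(-2)*conj(-1) + 8*(0)*conj(0) + 6*(0)*conj(-1)]
      = (1/24)[(18) + (0) + (6) + (0) + (0)] = 24/24 = 1
  <chi_4*chi_3, chi_5> = (1/24)[1*(6)*conj(3) + 6*(0)*conj(-1) + 3*(-2)*conj(-1) + 8*(0)*conj(0) + 6*(0)*conj(1)]
      = (1/24)[(18) + (0) + (6) + (0) + (0)] = 24/24 = 1
Hence the multiplicities are chi_4: 1, chi_5: 1. Dimension check: dim(chi_4)*dim(chi_3) = 3*2 = 6 and sum (mult * dim) = 1*3 + 1*3 = 6.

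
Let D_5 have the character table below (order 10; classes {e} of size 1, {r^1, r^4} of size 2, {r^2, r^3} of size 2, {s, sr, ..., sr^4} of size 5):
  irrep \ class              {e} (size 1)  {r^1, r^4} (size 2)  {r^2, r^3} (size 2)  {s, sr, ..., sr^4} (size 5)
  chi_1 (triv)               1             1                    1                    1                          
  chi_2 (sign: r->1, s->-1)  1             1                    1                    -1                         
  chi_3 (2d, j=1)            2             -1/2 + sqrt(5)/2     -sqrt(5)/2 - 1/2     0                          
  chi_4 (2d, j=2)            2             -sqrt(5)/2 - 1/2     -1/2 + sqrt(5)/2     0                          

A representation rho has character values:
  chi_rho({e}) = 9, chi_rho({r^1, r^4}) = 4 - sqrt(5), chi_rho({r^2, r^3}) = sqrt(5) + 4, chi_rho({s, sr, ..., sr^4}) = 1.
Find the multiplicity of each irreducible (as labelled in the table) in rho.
Multiplicities: chi_1: 3, chi_2: 2, chi_3: 0, chi_4: 2.

Argument: Use <chi_rho, chi> = (1/|G|) sum_C |C| * chi_rho(C) * conj(chi(C)) with |G| = 10 for each irreducible chi in the table:
  <chi_rho, chi_1> = (1/10)[1*(9)*conj(1) + 2*(4 - sqrt(5))*conj(1) + 2*(sqrt(5) + 4)*conj(1) + 5*(1)*conj(1)]
      = (1/10)[(9) + (8 - 2*sqrt(5)) + (2*sqrt(5) + 8) + (5)] = 30/10 = 3
  <chi_rho, chi_2> = (1/10)[1*(9)*conj(1) + 2*(4 - sqrt(5))*conj(1) + 2*(sqrt(5) + 4)*conj(1) + 5*(1)*conj(-1)]
      = (1/10)[(9) + (8 - 2*sqrt(5)) + (2*sqrt(5) + 8) + (-5)] = 20/10 = 2
  <chi_rho, chi_3> = (1/10)[1*(9)*conj(2) + 2*(4 - sqrt(5))*conj(-1/2 + sqrt(5)/2) + 2*(sqrt(5) + 4)*conj(-sqrt(5)/2 - 1/2) + 5*(1)*conj(0)]
      = (1/10)[(18) + (-9 + 5*sqrt(5)) + (-5*sqrt(5) - 9) + (0)] = 0/10 = 0
  <chi_rho, chi_4> = (1/10)[1*(9)*conj(2) + 2*(4 - sqrt(5))*conj(-sqrt(5)/2 - 1/2) + 2*(sqrt(5) + 4)*conj(-1/2 + sqrt(5)/2) + 5*(1)*conj(0)]
      = (1/10)[(18) + (1 - 3*sqrt(5)) + (1 + 3*sqrt(5)) + (0)] = 20/10 = 2
Dimension check: dim(rho) = sum (mult * dim) = 3*1 + 2*1 + 0*2 + 2*2 = 9 = chi_rho(e) = 9.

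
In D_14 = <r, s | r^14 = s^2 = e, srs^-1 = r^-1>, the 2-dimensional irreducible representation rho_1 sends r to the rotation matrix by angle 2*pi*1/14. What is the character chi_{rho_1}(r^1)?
chi_{rho_1}(r^1) = 2*cos(2*pi*1*1/14) = 2*cos(pi/7)

Details: rho_1(r^1) is rotation by angle 2*pi*1*1/14, whose trace is 2*cos(2*pi*1*1/14) = 2*cos(pi/7).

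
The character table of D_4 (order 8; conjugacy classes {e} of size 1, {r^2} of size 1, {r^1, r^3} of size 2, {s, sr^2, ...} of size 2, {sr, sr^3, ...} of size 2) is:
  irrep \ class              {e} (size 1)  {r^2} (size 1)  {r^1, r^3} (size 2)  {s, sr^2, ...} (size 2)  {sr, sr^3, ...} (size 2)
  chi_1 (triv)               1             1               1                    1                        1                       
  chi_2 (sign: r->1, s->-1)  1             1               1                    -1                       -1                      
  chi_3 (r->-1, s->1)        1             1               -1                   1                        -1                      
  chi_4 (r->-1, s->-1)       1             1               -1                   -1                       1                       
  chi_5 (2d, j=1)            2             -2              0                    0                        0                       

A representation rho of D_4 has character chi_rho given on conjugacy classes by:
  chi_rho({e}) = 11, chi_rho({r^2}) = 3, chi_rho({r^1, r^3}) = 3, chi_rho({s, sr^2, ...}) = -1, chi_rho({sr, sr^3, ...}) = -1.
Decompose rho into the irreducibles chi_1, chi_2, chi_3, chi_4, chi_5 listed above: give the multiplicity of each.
Multiplicities: chi_1: 2, chi_2: 3, chi_3: 1, chi_4: 1, chi_5: 2.

Why: Use <chi_rho, chi> = (1/|G|) sum_C |C| * chi_rho(C) * conj(chi(C)) with |G| = 8 for each irreducible chi in the table:
  <chi_rho, chi_1> = (1/8)[1*(11)*conj(1) + 1*(3)*conj(1) + 2*(3)*conj(1) + 2*(-1)*conj(1) + 2*(-1)*conj(1)]
      = (1/8)[(11) + (3) + (6) + (-2) + (-2)] = 16/8 = 2
  <chi_rho, chi_2> = (1/8)[1*(11)*conj(1) + 1*(3)*conj(1) + 2*(3)*conj(1) + 2*(-1)*conj(-1) + 2*(-1)*conj(-1)]
      = (1/8)[(11) + (3) + (6) + (2) + (2)] = 24/8 = 3
  <chi_rho, chi_3> = (1/8)[1*(11)*conj(1) + 1*(3)*conj(1) + 2*(3)*conj(-1) + 2*(-1)*conj(1) + 2*(-1)*conj(-1)]
      = (1/8)[(11) + (3) + (-6) + (-2) + (2)] = 8/8 = 1
  <chi_rho, chi_4> = (1/8)[1*(11)*conj(1) + 1*(3)*conj(1) + 2*(3)*conj(-1) + 2*(-1)*conj(-1) + 2*(-1)*conj(1)]
      = (1/8)[(11) + (3) + (-6) + (2) + (-2)] = 8/8 = 1
  <chi_rho, chi_5> = (1/8)[1*(11)*conj(2) + 1*(3)*conj(-2) + 2*(3)*conj(0) + 2*(-1)*conj(0) + 2*(-1)*conj(0)]
      = (1/8)[(22) + (-6) + (0) + (0) + (0)] = 16/8 = 2
Dimension check: dim(rho) = sum (mult * dim) = 2*1 + 3*1 + 1*1 + 1*1 + 2*2 = 11 = chi_rho(e) = 11.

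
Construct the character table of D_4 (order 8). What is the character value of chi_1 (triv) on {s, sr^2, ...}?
Conjugacy classes: {e} of size 1, {r^2} of size 1, {r^1, r^3} of size 2, {s, sr^2, ...} of size 2, {sr, sr^3, ...} of size 2.
Character table:
  irrep \ class              {e} (size 1)  {r^2} (size 1)  {r^1, r^3} (size 2)  {s, sr^2, ...} (size 2)  {sr, sr^3, ...} (size 2)
  chi_1 (triv)               1             1               1                    1                        1                       
  chi_2 (sign: r->1, s->-1)  1             1               1                    -1                       -1                      
  chi_3 (r->-1, s->1)        1             1               -1                   1                        -1                      
  chi_4 (r->-1, s->-1)       1             1               -1                   -1                       1                       
  chi_5 (2d, j=1)            2             -2              0                    0                        0                       

Spot check: chi_1 (triv) on {s, sr^2, ...} = 1.

Why: D_4 has order 2*4 = 8 with 5 conjugacy classes, hence 5 irreducibles. Sum of squared dims 1 + 1 + 1 + 1 + 4 = 8 = |G|. Linear characters come from the abelianisation; the 2-dimensional irreps have character r^k -> 2*cos(2*pi*j*k/4), reflections -> 0.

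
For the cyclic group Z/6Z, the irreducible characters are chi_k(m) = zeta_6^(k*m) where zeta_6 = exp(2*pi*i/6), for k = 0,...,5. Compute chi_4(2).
chi_4(2) = zeta_6^8 = exp(2*I*pi/3)

chi_4(2) = zeta_6^(4*2) = zeta_6^8. Since zeta_6^6 = 1, this equals zeta_6^2 = exp(2*pi*i*2/6) = exp(2*I*pi/3).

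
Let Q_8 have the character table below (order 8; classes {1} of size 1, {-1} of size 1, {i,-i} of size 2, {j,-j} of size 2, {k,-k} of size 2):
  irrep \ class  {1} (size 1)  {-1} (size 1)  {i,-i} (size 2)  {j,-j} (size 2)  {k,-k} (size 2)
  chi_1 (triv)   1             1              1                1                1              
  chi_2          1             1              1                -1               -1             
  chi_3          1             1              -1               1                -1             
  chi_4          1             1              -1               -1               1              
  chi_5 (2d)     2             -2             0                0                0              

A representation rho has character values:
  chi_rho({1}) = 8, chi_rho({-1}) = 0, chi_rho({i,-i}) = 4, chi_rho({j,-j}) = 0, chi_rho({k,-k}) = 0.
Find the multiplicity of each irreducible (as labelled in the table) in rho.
Multiplicities: chi_1: 2, chi_2: 2, chi_3: 0, chi_4: 0, chi_5: 2.

Explanation: Use <chi_rho, chi> = (1/|G|) sum_C |C| * chi_rho(C) * conj(chi(C)) with |G| = 8 for each irreducible chi in the table:
  <chi_rho, chi_1> = (1/8)[1*(8)*conj(1) + 1*(0)*conj(1) + 2*(4)*conj(1) + 2*(0)*conj(1) + 2*(0)*conj(1)]
      = (1/8)[(8) + (0) + (8) + (0) + (0)] = 16/8 = 2
  <chi_rho, chi_2> = (1/8)[1*(8)*conj(1) + 1*(0)*conj(1) + 2*(4)*conj(1) + 2*(0)*conj(-1) + 2*(0)*conj(-1)]
      = (1/8)[(8) + (0) + (8) + (0) + (0)] = 16/8 = 2
  <chi_rho, chi_3> = (1/8)[1*(8)*conj(1) + 1*(0)*conj(1) + 2*(4)*conj(-1) + 2*(0)*conj(1) + 2*(0)*conj(-1)]
      = (1/8)[(8) + (0) + (-8) + (0) + (0)] = 0/8 = 0
  <chi_rho, chi_4> = (1/8)[1*(8)*conj(1) + 1*(0)*conj(1) + 2*(4)*conj(-1) + 2*(0)*conj(-1) + 2*(0)*conj(1)]
      = (1/8)[(8) + (0) + (-8) + (0) + (0)] = 0/8 = 0
  <chi_rho, chi_5> = (1/8)[1*(8)*conj(2) + 1*(0)*conj(-2) + 2*(4)*conj(0) + 2*(0)*conj(0) + 2*(0)*conj(0)]
      = (1/8)[(16) + (0) + (0) + (0) + (0)] = 16/8 = 2
Dimension check: dim(rho) = sum (mult * dim) = 2*1 + 2*1 + 0*1 + 0*1 + 2*2 = 8 = chi_rho(e) = 8.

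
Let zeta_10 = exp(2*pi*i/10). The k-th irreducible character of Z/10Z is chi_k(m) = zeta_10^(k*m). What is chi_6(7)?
chi_6(7) = zeta_10^42 = exp(2*I*pi/5)

Solution. chi_6(7) = zeta_10^(6*7) = zeta_10^42. Since zeta_10^10 = 1, this equals zeta_10^2 = exp(2*pi*i*2/10) = exp(2*I*pi/5).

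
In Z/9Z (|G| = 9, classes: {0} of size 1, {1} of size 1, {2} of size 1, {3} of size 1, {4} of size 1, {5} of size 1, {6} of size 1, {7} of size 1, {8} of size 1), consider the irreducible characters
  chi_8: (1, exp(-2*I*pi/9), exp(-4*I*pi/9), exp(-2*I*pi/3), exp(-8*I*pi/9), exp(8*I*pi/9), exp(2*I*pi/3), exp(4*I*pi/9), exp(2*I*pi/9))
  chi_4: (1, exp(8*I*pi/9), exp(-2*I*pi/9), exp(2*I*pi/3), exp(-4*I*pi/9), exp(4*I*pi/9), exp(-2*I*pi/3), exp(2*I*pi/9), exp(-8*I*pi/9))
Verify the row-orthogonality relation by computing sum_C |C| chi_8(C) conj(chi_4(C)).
Sum = 0; so <chi_8, chi_4> = 0 (distinct irreducibles are orthogonal).

Working: Compute term by term over conjugacy classes (|C| * chi_8(C) * conj(chi_4(C))):
  1*(1)*conj(1) + 1*(exp(-2*I*pi/9))*conj(exp(8*I*pi/9)) + 1*(exp(-4*I*pi/9))*conj(exp(-2*I*pi/9)) + 1*(exp(-2*I*pi/3))*conj(exp(2*I*pi/3)) + 1*(exp(-8*I*pi/9))*conj(exp(-4*I*pi/9)) + 1*(exp(8*I*pi/9))*conj(exp(4*I*pi/9)) + 1*(exp(2*I*pi/3))*conj(exp(-2*I*pi/3)) + 1*(exp(4*I*pi/9))*conj(exp(2*I*pi/9)) + 1*(exp(2*I*pi/9))*conj(exp(-8*I*pi/9))
  = (1) + (exp(8*I*pi/9)) + (exp(-2*I*pi/9)) + (exp(2*I*pi/3)) + (exp(-4*I*pi/9)) + (exp(4*I*pi/9)) + (exp(-2*I*pi/3)) + (exp(2*I*pi/9)) + (exp(-8*I*pi/9))
  = 0.
(Exp terms are combined using exp(i*s)*conj(exp(i*t)) = exp(i*(s-t)), and sums of them are collapsed using the identity that for every m > 1 the m distinct m-th roots of unity sum to 0, e.g. 1 + exp(2*I*pi/3) + exp(-2*I*pi/3) = 0.)
Dividing by |G| = 9 gives 0/9 = 0, matching the row-orthogonality relation <chi_8, chi_4> = [chi_8 = chi_4].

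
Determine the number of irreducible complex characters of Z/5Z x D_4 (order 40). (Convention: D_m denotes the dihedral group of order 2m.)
25

Proof sketch: The number of irreducible complex representations of a finite group equals its number of conjugacy classes. For a direct product, #classes(G x H) = #classes(G) * #classes(H). Z/5Z has 5 classes (abelian), D_4 has 5 classes, so 5 * 5 = 25, so Z/5Z x D_4 (order 40) has exactly 25 irreducible complex representations.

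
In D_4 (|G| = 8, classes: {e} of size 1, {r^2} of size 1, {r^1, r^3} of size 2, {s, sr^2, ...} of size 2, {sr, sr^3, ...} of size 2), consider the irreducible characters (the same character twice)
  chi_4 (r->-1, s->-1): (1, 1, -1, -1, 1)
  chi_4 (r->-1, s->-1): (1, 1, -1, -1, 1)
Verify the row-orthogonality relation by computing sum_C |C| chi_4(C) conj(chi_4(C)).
Sum = 8 = |G| = 8; so <chi_4, chi_4> = 1 (norm-1 confirms irreducibility).

Reasoning: Compute term by term over conjugacy classes (|C| * chi_4(C) * conj(chi_4(C))):
  1*(1)*conj(1) + 1*(1)*conj(1) + 2*(-1)*conj(-1) + 2*(-1)*conj(-1) + 2*(1)*conj(1)
  = (1) + (1) + (2) + (2) + (2)
  = 8.
Dividing by |G| = 8 gives 8/8 = 1, matching the row-orthogonality relation <chi_4, chi_4> = [chi_4 = chi_4].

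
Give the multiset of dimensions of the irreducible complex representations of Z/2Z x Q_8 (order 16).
Dimensions: 1, 1, 1, 1, 1, 1, 1, 1, 2, 2

Details: There are 10 irreducibles (= number of conjugacy classes). Their dimensions d_i satisfy sum d_i^2 = |G| = 16: 1 + 1 + 1 + 1 + 1 + 1 + 1 + 1 + 4 + 4 = 16. (For the product with Z/2Z: each of the 2 1-dim characters of Z/2Z tensors with each irrep of Q_8, giving 2 copies of each Q_8-dimension.)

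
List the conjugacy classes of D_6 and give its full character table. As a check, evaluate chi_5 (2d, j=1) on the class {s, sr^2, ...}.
Conjugacy classes: {e} of size 1, {r^3} of size 1, {r^1, r^5} of size 2, {r^2, r^4} of size 2, {s, sr^2, ...} of size 3, {sr, sr^3, ...} of size 3.
Character table:
  irrep \ class              {e} (size 1)  {r^3} (size 1)  {r^1, r^5} (size 2)  {r^2, r^4} (size 2)  {s, sr^2, ...} (size 3)  {sr, sr^3, ...} (size 3)
  chi_1 (triv)               1             1               1                    1                    1                        1                       
  chi_2 (sign: r->1, s->-1)  1             1               1                    1                    -1                       -1                      
  chi_3 (r->-1, s->1)        1             -1              -1                   1                    1                        -1                      
  chi_4 (r->-1, s->-1)       1             -1              -1                   1                    -1                       1                       
  chi_5 (2d, j=1)            2             -2              1                    -1                   0                        0                       
  chi_6 (2d, j=2)            2             2               -1                   -1                   0                        0                       

Spot check: chi_5 (2d, j=1) on {s, sr^2, ...} = 0.

D_6 has order 2*6 = 12 with 6 conjugacy classes, hence 6 irreducibles. Sum of squared dims 1 + 1 + 1 + 1 + 4 + 4 = 12 = |G|. Linear characters come from the abelianisation; the 2-dimensional irreps have character r^k -> 2*cos(2*pi*j*k/6), reflections -> 0.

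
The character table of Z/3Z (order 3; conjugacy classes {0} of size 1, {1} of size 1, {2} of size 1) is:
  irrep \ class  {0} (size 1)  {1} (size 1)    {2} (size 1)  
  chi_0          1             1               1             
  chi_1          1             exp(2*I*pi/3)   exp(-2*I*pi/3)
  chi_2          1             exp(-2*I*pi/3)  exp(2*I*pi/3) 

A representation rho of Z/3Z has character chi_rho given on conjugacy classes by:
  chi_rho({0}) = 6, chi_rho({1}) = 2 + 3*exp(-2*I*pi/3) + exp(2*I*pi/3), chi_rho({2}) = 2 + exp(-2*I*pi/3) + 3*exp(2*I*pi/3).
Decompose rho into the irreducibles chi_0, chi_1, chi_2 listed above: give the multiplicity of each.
Multiplicities: chi_0: 2, chi_1: 1, chi_2: 3.

Why: Use <chi_rho, chi> = (1/|G|) sum_C |C| * chi_rho(C) * conj(chi(C)) with |G| = 3 for each irreducible chi in the table:
  <chi_rho, chi_0> = (1/3)[1*(6)*conj(1) + 1*(2 + 3*exp(-2*I*pi/3) + exp(2*I*pi/3))*conj(1) + 1*(2 + exp(-2*I*pi/3) + 3*exp(2*I*pi/3))*conj(1)]
      = (1/3)[(6) + (2 + 3*exp(-2*I*pi/3) + exp(2*I*pi/3)) + (2 + exp(-2*I*pi/3) + 3*exp(2*I*pi/3))] = 6/3 = 2
  <chi_rho, chi_1> = (1/3)[1*(6)*conj(1) + 1*(2 + 3*exp(-2*I*pi/3) + exp(2*I*pi/3))*conj(exp(2*I*pi/3)) + 1*(2 + exp(-2*I*pi/3) + 3*exp(2*I*pi/3))*conj(exp(-2*I*pi/3))]
      = (1/3)[(6) + (1 + 2*exp(-2*I*pi/3) + 3*exp(2*I*pi/3)) + (1 + 3*exp(-2*I*pi/3) + 2*exp(2*I*pi/3))] = 3/3 = 1
  <chi_rho, chi_2> = (1/3)[1*(6)*conj(1) + 1*(2 + 3*exp(-2*I*pi/3) + exp(2*I*pi/3))*conj(exp(-2*I*pi/3)) + 1*(2 + exp(-2*I*pi/3) + 3*exp(2*I*pi/3))*conj(exp(2*I*pi/3))]
      = (1/3)[(6) + (3 + exp(-2*I*pi/3) + 2*exp(2*I*pi/3)) + (3 + 2*exp(-2*I*pi/3) + exp(2*I*pi/3))] = 9/3 = 3
(Exp terms are combined using exp(i*s)*conj(exp(i*t)) = exp(i*(s-t)), and sums of them are collapsed using the identity that for every m > 1 the m distinct m-th roots of unity sum to 0, e.g. 1 + exp(2*I*pi/3) + exp(-2*I*pi/3) = 0.)
Dimension check: dim(rho) = sum (mult * dim) = 2*1 + 1*1 + 3*1 = 6 = chi_rho(e) = 6.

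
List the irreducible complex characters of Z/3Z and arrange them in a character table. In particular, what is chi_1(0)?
Character table of Z/3Z (irreps indexed chi_0,...,chi_2 with chi_k(m) = zeta_3^(k*m), zeta_3 = exp(2*pi*i/3)):
  irrep \ class  {0} (size 1)  {1} (size 1)    {2} (size 1)  
  chi_0          1             1               1             
  chi_1          1             exp(2*I*pi/3)   exp(-2*I*pi/3)
  chi_2          1             exp(-2*I*pi/3)  exp(2*I*pi/3) 

Spot check: chi_1(0) = zeta_3^(1*0) = zeta_3^0 = 1.

Why: Z/3Z is abelian, so all 3 irreducible complex representations are 1-dimensional. They are given by chi_k(m) = zeta_3^(k*m) for k = 0,...,2. Row orthogonality: sum_m chi_k(m) conj(chi_l(m)) = 3 * [k = l].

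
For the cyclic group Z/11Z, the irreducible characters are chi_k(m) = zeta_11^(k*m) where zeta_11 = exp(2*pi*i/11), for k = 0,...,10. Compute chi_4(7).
chi_4(7) = zeta_11^28 = exp(-10*I*pi/11)

Details: chi_4(7) = zeta_11^(4*7) = zeta_11^28. Since zeta_11^11 = 1, this equals zeta_11^6 = exp(2*pi*i*6/11) = exp(-10*I*pi/11).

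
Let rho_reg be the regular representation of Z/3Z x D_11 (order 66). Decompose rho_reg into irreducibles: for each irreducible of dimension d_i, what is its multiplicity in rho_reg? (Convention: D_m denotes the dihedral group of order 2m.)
Each irreducible V_i of dimension d_i appears with multiplicity d_i, i.e. rho_reg = (direct sum over all irreducibles V_i) d_i V_i. The irreducible dimensions for Z/3Z x D_11 are 1, 1, 1, 1, 1, 1, 2, 2, 2, 2, 2, 2, 2, 2, 2, 2, 2, 2, 2, 2, 2: 6 irreducibles of dimension 1, each with multiplicity 1; 15 irreducibles of dimension 2, each with multiplicity 2. Total dimension 6*1*1 + 15*2*2 = 66 = |G|.

Explanation: General theorem: in the regular representation of a finite group G, each irreducible appears with multiplicity equal to its dimension. Check: dim(rho_reg) = sum d_i^2 = 1 + 1 + 1 + 1 + 1 + 1 + 4 + 4 + 4 + 4 + 4 + 4 + 4 + 4 + 4 + 4 + 4 + 4 + 4 + 4 + 4 = 66 = |G|.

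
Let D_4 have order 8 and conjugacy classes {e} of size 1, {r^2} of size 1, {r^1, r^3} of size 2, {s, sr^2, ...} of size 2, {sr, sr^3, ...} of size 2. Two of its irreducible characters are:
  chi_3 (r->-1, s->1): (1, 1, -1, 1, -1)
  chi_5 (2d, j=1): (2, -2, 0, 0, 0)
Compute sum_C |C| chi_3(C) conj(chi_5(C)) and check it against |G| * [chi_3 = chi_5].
Sum = 0; so <chi_3, chi_5> = 0 (distinct irreducibles are orthogonal).

Compute term by term over conjugacy classes (|C| * chi_3(C) * conj(chi_5(C))):
  1*(1)*conj(2) + 1*(1)*conj(-2) + 2*(-1)*conj(0) + 2*(1)*conj(0) + 2*(-1)*conj(0)
  = (2) + (-2) + (0) + (0) + (0)
  = 0.
Dividing by |G| = 8 gives 0/8 = 0, matching the row-orthogonality relation <chi_3, chi_5> = [chi_3 = chi_5].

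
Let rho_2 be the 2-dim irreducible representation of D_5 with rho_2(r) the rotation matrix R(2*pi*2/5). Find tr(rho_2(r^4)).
chi_{rho_2}(r^4) = 2*cos(2*pi*2*4/5) = -sqrt(5)/2 - 1/2

Derivation: rho_2(r^4) is rotation by angle 2*pi*2*4/5, whose trace is 2*cos(2*pi*2*4/5) = -sqrt(5)/2 - 1/2.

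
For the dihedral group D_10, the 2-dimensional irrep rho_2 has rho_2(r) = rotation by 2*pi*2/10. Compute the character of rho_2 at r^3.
chi_{rho_2}(r^3) = 2*cos(2*pi*2*3/10) = -sqrt(5)/2 - 1/2

Reasoning: rho_2(r^3) is rotation by angle 2*pi*2*3/10, whose trace is 2*cos(2*pi*2*3/10) = -sqrt(5)/2 - 1/2.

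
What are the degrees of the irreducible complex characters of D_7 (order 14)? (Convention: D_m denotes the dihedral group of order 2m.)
Dimensions: 1, 1, 2, 2, 2

Why: There are 5 irreducibles (= number of conjugacy classes). Their dimensions d_i satisfy sum d_i^2 = |G| = 14: 1 + 1 + 4 + 4 + 4 = 14.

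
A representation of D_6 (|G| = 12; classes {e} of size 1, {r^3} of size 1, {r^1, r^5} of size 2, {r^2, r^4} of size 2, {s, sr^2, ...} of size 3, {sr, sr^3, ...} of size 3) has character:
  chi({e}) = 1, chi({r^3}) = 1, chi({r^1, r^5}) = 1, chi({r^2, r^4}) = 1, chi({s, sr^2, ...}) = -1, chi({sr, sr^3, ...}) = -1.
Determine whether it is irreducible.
Irreducible: <chi, chi> = 1.

Solution. <chi, chi> = (1/|G|) sum_C |C| * |chi(C)|^2 = (1/12)[1*|1|^2 + 1*|1|^2 + 2*|1|^2 + 2*|1|^2 + 3*|-1|^2 + 3*|-1|^2]
  = (1/12)[(1) + (1) + (2) + (2) + (3) + (3)] = 12/12 = 1.
A character is irreducible iff <chi, chi> = 1, so this representation is irreducible.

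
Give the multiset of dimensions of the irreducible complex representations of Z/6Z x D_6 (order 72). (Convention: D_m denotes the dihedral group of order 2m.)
Dimensions: 1, 1, 1, 1, 1, 1, 1, 1, 1, 1, 1, 1, 1, 1, 1, 1, 1, 1, 1, 1, 1, 1, 1, 1, 2, 2, 2, 2, 2, 2, 2, 2, 2, 2, 2, 2

Why: There are 36 irreducibles (= number of conjugacy classes). Their dimensions d_i satisfy sum d_i^2 = |G| = 72: 1 + 1 + 1 + 1 + 1 + 1 + 1 + 1 + 1 + 1 + 1 + 1 + 1 + 1 + 1 + 1 + 1 + 1 + 1 + 1 + 1 + 1 + 1 + 1 + 4 + 4 + 4 + 4 + 4 + 4 + 4 + 4 + 4 + 4 + 4 + 4 = 72. (For the product with Z/6Z: each of the 6 1-dim characters of Z/6Z tensors with each irrep of D_6, giving 6 copies of each D_6-dimension.)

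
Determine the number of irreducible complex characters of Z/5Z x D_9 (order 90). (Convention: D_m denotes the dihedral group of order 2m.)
30

Explanation: The number of irreducible complex representations of a finite group equals its number of conjugacy classes. For a direct product, #classes(G x H) = #classes(G) * #classes(H). Z/5Z has 5 classes (abelian), D_9 has 6 classes, so 5 * 6 = 30, so Z/5Z x D_9 (order 90) has exactly 30 irreducible complex representations.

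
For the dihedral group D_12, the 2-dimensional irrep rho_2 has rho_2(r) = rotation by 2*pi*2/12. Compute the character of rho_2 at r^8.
chi_{rho_2}(r^8) = 2*cos(2*pi*2*8/12) = -1

Reasoning: rho_2(r^8) is rotation by angle 2*pi*2*8/12, whose trace is 2*cos(2*pi*2*8/12) = -1.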